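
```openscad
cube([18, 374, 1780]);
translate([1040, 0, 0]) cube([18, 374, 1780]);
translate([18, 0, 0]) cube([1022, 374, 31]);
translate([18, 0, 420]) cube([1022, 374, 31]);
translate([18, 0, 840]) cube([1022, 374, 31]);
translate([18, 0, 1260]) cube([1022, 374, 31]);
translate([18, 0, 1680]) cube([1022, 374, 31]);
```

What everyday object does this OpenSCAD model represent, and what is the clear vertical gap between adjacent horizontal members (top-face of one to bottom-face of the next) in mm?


A bookshelf. The clear shelf gap is 389 mm.

Two tall side panels with 5 horizontal boards between them — a bookshelf. The first two shelf undersides are at z = 0 and z = 420; with shelf thickness 31, the clear gap is 420 − 0 − 31 = 389 mm.


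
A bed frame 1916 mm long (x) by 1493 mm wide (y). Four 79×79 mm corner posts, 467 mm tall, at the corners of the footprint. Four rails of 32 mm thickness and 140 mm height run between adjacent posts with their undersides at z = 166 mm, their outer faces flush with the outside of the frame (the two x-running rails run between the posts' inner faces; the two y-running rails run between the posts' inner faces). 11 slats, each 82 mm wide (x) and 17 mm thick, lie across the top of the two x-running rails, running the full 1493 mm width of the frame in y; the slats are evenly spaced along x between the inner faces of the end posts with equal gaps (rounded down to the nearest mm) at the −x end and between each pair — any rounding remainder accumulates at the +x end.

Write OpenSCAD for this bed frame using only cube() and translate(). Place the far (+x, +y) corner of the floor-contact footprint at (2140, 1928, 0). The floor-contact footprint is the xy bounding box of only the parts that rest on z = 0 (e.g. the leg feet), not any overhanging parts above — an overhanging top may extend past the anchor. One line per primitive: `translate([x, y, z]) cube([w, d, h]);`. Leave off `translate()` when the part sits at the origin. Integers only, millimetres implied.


translate([224, 435, 0]) cube([79, 79, 467]);
translate([224, 1849, 0]) cube([79, 79, 467]);
translate([2061, 435, 0]) cube([79, 79, 467]);
translate([2061, 1849, 0]) cube([79, 79, 467]);
translate([303, 435, 166]) cube([1758, 32, 140]);
translate([303, 1896, 166]) cube([1758, 32, 140]);
translate([224, 514, 166]) cube([32, 1335, 140]);
translate([2108, 514, 166]) cube([32, 1335, 140]);
translate([374, 435, 306]) cube([82, 1493, 17]);
translate([527, 435, 306]) cube([82, 1493, 17]);
translate([680, 435, 306]) cube([82, 1493, 17]);
translate([833, 435, 306]) cube([82, 1493, 17]);
translate([986, 435, 306]) cube([82, 1493, 17]);
translate([1139, 435, 306]) cube([82, 1493, 17]);
translate([1292, 435, 306]) cube([82, 1493, 17]);
translate([1445, 435, 306]) cube([82, 1493, 17]);
translate([1598, 435, 306]) cube([82, 1493, 17]);
translate([1751, 435, 306]) cube([82, 1493, 17]);
translate([1904, 435, 306]) cube([82, 1493, 17]);


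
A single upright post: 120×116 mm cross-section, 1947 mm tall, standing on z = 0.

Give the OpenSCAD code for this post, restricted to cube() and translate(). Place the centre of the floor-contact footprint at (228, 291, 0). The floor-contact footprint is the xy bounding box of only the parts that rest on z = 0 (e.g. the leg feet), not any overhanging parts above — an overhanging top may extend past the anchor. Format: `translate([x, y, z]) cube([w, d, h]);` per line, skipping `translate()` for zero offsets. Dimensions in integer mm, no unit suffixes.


translate([168, 233, 0]) cube([120, 116, 1947]);


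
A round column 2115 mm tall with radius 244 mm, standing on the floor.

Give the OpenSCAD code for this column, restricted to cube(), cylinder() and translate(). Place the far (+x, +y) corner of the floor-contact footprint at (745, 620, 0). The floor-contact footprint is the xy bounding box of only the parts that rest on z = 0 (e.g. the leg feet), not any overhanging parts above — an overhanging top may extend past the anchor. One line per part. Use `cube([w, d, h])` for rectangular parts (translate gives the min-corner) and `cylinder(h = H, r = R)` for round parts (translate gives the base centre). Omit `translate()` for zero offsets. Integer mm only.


translate([501, 376, 0]) cylinder(h = 2115, r = 244);


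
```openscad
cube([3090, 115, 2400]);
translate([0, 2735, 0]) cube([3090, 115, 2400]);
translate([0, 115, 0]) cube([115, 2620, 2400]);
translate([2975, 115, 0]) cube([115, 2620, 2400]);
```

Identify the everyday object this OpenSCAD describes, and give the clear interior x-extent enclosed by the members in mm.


A house (or room) frame. The interior width is 2860 mm.

Four 2400 mm walls enclosing a rectangle with no floor or roof — a room or house frame. Outside width is 3090 mm and wall thickness is 115 mm, so the interior width is 3090 − 2 × 115 = 2860 mm.


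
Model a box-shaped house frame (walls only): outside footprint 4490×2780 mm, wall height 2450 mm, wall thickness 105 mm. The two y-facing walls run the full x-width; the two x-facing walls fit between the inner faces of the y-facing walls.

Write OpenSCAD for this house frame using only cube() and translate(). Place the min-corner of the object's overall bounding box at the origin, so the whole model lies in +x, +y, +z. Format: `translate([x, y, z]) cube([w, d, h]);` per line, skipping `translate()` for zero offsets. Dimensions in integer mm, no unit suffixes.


cube([4490, 105, 2450]);
translate([0, 2675, 0]) cube([4490, 105, 2450]);
translate([0, 105, 0]) cube([105, 2570, 2450]);
translate([4385, 105, 0]) cube([105, 2570, 2450]);


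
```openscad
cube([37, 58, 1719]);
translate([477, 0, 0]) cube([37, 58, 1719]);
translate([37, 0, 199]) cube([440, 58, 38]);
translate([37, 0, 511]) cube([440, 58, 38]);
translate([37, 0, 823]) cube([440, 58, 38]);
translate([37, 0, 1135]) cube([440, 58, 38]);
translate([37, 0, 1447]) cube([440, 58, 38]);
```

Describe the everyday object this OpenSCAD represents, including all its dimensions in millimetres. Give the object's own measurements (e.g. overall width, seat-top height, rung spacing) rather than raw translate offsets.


A straight ladder. Two 37×58 mm vertical rails, 1719 mm tall, stand 514 mm apart (outside-to-outside) with their front faces coplanar on the −y side. 5 rungs, each 58 mm deep and 38 mm tall, span between the inner faces of the rails, front faces flush with the rails. The lowest rung's underside is at z = 199 mm and rungs are spaced 312 mm apart (underside to underside).


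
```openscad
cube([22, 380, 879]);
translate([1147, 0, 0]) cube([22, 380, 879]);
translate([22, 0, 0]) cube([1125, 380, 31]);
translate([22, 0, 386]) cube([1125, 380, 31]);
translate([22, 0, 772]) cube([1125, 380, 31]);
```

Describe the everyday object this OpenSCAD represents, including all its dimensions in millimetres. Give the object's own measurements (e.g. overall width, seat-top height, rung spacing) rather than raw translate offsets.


An open bookshelf. Two side panels, each 22 mm thick, 380 mm deep and 879 mm tall, stand 1169 mm apart (outside-to-outside). Between them sit 3 shelves, each 31 mm thick and 380 mm deep, spanning the full gap between the sides. The bottom shelf rests on the floor (its underside at z = 0) and the clear gap between one shelf's top and the next shelf's underside is 355 mm.


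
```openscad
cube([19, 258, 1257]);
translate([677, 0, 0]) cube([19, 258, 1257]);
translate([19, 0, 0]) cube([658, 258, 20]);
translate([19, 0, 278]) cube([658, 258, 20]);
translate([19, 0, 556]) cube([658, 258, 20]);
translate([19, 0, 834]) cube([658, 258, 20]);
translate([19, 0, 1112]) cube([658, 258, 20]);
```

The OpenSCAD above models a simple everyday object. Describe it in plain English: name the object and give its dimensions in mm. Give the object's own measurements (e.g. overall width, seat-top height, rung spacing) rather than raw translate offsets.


An open bookshelf. Two side panels, each 19 mm thick, 258 mm deep and 1257 mm tall, stand 696 mm apart (outside-to-outside). Between them sit 5 shelves, each 20 mm thick and 258 mm deep, spanning the full gap between the sides. The bottom shelf rests on the floor (its underside at z = 0) and the clear gap between one shelf's top and the next shelf's underside is 258 mm.


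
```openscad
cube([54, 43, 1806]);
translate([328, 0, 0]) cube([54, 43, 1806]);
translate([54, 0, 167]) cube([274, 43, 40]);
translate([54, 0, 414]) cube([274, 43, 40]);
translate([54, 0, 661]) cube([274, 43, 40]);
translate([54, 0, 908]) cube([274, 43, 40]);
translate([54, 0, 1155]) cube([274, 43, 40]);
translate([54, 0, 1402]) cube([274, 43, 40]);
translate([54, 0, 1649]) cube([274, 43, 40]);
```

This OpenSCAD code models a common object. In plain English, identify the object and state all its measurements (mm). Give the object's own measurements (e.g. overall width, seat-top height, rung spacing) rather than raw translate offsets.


A straight ladder. Two 54×43 mm vertical rails, 1806 mm tall, stand 382 mm apart (outside-to-outside) with their front faces coplanar on the −y side. 7 rungs, each 43 mm deep and 40 mm tall, span between the inner faces of the rails, front faces flush with the rails. The lowest rung's underside is at z = 167 mm and rungs are spaced 247 mm apart (underside to underside).


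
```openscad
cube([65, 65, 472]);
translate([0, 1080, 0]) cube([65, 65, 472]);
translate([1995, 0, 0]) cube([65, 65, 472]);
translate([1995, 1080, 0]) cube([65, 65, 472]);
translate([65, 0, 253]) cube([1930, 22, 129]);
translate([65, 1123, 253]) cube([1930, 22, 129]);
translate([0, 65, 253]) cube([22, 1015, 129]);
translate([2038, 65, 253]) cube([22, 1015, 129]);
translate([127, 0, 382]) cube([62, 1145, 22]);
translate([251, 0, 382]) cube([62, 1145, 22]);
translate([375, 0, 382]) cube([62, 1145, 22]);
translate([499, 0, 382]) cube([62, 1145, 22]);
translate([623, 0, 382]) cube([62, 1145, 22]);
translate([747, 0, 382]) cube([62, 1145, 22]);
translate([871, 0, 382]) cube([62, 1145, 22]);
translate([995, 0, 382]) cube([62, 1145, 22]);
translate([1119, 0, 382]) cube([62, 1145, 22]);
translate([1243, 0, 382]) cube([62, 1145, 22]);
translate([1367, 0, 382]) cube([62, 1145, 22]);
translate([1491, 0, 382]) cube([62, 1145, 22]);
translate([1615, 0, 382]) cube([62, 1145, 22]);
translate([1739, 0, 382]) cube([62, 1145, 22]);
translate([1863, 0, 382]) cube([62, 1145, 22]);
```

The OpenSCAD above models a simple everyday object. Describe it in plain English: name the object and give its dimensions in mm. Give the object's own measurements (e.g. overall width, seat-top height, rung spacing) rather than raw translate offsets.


A bed frame 2060 mm long (x) by 1145 mm wide (y). Four 65×65 mm corner posts, 472 mm tall, at the corners of the footprint. Four rails of 22 mm thickness and 129 mm height run between adjacent posts with their undersides at z = 253 mm, their outer faces flush with the outside of the frame (the two x-running rails run between the posts' inner faces; the two y-running rails run between the posts' inner faces). 15 slats, each 62 mm wide (x) and 22 mm thick, lie across the top of the two x-running rails, running the full 1145 mm width of the frame in y; along x they sit between the end posts with a 62 mm gap after the −x posts and between neighbouring slats, leaving 70 mm before the +x posts.


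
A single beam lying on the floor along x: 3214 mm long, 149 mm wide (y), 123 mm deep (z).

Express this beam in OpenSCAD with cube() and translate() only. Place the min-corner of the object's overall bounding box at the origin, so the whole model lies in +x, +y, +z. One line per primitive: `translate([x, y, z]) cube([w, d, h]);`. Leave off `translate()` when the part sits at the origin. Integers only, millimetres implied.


cube([3214, 149, 123]);


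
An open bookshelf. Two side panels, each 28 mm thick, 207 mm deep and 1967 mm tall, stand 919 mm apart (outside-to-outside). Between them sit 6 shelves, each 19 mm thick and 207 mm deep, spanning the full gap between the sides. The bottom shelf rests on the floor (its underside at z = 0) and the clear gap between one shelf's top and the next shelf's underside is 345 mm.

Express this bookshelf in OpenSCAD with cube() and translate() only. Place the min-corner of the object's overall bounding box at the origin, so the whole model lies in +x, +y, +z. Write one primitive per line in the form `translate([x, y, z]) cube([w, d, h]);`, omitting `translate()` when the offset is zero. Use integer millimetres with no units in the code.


cube([28, 207, 1967]);
translate([891, 0, 0]) cube([28, 207, 1967]);
translate([28, 0, 0]) cube([863, 207, 19]);
translate([28, 0, 364]) cube([863, 207, 19]);
translate([28, 0, 728]) cube([863, 207, 19]);
translate([28, 0, 1092]) cube([863, 207, 19]);
translate([28, 0, 1456]) cube([863, 207, 19]);
translate([28, 0, 1820]) cube([863, 207, 19]);


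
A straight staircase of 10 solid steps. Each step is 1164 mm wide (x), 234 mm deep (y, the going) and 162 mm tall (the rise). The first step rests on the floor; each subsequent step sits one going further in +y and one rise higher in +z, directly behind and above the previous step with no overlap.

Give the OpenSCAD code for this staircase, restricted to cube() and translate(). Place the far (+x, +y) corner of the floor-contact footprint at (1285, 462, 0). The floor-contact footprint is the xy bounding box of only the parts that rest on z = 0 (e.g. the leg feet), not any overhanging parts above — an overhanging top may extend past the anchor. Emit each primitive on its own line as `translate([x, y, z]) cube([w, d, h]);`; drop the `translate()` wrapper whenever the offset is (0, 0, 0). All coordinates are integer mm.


translate([121, 228, 0]) cube([1164, 234, 162]);
translate([121, 462, 162]) cube([1164, 234, 162]);
translate([121, 696, 324]) cube([1164, 234, 162]);
translate([121, 930, 486]) cube([1164, 234, 162]);
translate([121, 1164, 648]) cube([1164, 234, 162]);
translate([121, 1398, 810]) cube([1164, 234, 162]);
translate([121, 1632, 972]) cube([1164, 234, 162]);
translate([121, 1866, 1134]) cube([1164, 234, 162]);
translate([121, 2100, 1296]) cube([1164, 234, 162]);
translate([121, 2334, 1458]) cube([1164, 234, 162]);


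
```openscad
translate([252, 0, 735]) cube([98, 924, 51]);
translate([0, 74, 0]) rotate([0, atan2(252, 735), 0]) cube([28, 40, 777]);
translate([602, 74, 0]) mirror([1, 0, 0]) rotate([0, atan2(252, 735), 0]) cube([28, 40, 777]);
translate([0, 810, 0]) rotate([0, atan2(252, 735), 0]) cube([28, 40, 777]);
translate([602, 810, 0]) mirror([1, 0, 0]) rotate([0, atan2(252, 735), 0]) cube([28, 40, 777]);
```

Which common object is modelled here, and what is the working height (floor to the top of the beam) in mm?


A sawhorse. The overall height is 786 mm.

A beam across two mirrored pairs of raked legs — a sawhorse. The beam's underside is at z = 735 (matching the legs' vertical rise in atan2(252, 735)) and the beam is 51 mm tall, so its top is at 735 + 51 = 786 mm. The raked legs top out at the beam's underside, so that is the highest point.


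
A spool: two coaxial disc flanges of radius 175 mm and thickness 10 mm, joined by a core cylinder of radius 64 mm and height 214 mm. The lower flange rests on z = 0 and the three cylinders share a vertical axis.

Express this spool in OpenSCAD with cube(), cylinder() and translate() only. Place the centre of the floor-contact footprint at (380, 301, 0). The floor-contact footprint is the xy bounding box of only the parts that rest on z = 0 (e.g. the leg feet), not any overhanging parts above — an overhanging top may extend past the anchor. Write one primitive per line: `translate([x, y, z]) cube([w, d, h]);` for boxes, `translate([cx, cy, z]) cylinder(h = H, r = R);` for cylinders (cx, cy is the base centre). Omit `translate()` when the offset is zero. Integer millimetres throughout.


translate([380, 301, 0]) cylinder(h = 10, r = 175);
translate([380, 301, 10]) cylinder(h = 214, r = 64);
translate([380, 301, 224]) cylinder(h = 10, r = 175);


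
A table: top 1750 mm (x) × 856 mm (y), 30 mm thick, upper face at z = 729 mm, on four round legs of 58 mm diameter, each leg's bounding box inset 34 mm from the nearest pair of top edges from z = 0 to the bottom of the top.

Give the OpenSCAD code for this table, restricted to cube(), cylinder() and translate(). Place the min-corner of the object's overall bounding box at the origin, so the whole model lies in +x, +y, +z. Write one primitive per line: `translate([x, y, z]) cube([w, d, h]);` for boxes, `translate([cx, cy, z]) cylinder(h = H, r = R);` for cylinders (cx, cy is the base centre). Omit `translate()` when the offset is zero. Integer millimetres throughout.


translate([0, 0, 699]) cube([1750, 856, 30]);
translate([63, 63, 0]) cylinder(h = 699, r = 29);
translate([1687, 63, 0]) cylinder(h = 699, r = 29);
translate([63, 793, 0]) cylinder(h = 699, r = 29);
translate([1687, 793, 0]) cylinder(h = 699, r = 29);


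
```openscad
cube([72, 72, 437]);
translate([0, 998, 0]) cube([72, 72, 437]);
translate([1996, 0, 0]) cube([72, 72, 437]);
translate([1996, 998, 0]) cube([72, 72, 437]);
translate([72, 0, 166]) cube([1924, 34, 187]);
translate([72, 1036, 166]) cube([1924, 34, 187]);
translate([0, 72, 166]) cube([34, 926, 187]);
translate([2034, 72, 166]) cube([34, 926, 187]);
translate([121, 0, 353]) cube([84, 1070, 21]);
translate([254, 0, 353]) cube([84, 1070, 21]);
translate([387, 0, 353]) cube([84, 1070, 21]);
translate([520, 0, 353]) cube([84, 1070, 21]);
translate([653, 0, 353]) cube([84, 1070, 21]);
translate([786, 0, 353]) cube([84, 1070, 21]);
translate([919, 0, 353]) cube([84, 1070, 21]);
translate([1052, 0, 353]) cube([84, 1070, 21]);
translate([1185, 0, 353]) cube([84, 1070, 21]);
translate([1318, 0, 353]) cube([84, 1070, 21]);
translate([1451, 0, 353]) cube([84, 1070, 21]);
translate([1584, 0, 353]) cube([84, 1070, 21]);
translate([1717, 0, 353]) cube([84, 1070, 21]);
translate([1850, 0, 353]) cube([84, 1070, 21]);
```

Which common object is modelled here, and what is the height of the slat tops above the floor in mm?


A bed frame. The slat-top height is 374 mm.

Four posts, four rails, and a row of slats — a bed frame. Slats sit on the rails at z = 166 + 187 = 353; with slat thickness 21, the top is 374 mm.


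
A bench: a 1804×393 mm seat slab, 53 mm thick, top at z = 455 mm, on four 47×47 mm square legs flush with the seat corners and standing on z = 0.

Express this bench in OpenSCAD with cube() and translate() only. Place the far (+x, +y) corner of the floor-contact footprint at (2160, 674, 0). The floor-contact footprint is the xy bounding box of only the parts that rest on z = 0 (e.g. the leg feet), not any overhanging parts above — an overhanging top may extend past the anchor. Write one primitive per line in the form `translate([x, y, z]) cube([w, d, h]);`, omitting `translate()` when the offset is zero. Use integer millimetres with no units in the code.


translate([356, 281, 402]) cube([1804, 393, 53]);
translate([356, 281, 0]) cube([47, 47, 402]);
translate([356, 627, 0]) cube([47, 47, 402]);
translate([2113, 281, 0]) cube([47, 47, 402]);
translate([2113, 627, 0]) cube([47, 47, 402]);


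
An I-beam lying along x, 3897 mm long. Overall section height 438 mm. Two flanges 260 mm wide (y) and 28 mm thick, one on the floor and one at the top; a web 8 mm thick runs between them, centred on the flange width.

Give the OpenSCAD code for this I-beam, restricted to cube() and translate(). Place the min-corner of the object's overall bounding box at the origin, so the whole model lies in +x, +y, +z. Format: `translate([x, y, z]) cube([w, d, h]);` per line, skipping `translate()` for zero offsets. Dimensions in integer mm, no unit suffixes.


cube([3897, 260, 28]);
translate([0, 126, 28]) cube([3897, 8, 382]);
translate([0, 0, 410]) cube([3897, 260, 28]);


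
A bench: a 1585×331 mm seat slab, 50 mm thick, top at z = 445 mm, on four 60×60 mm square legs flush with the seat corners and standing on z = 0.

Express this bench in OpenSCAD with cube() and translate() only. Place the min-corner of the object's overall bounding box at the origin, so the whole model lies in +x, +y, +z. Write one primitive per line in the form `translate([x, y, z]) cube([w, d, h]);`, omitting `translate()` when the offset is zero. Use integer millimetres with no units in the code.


translate([0, 0, 395]) cube([1585, 331, 50]);
cube([60, 60, 395]);
translate([0, 271, 0]) cube([60, 60, 395]);
translate([1525, 0, 0]) cube([60, 60, 395]);
translate([1525, 271, 0]) cube([60, 60, 395]);


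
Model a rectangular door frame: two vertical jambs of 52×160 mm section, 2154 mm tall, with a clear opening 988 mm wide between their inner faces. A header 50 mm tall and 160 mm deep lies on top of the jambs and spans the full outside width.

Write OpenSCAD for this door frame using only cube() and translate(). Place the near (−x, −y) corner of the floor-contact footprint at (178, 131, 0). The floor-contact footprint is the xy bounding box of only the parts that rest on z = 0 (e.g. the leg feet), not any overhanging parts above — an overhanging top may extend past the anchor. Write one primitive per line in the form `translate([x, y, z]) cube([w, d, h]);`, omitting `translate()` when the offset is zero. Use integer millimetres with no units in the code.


translate([178, 131, 0]) cube([52, 160, 2154]);
translate([1218, 131, 0]) cube([52, 160, 2154]);
translate([178, 131, 2154]) cube([1092, 160, 50]);


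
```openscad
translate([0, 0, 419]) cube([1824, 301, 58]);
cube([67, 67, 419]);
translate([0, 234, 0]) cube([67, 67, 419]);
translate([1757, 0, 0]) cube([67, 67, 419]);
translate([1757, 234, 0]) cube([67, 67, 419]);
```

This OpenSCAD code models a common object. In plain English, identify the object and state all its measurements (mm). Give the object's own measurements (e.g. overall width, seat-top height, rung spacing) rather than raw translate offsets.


A bench: a 1824×301 mm seat slab, 58 mm thick, top at z = 477 mm, on four 67×67 mm square legs flush with the seat corners and standing on z = 0.


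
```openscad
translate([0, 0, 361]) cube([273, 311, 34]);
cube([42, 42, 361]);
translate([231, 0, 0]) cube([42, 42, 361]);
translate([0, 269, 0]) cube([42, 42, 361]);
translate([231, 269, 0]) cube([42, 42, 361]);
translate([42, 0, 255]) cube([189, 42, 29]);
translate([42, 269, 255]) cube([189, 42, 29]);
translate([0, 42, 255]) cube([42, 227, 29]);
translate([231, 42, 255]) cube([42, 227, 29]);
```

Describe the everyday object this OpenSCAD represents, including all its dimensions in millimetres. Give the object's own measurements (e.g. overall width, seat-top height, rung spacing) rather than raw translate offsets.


A simple wooden stool: a rectangular seat 273 mm (x) by 311 mm (y), 34 mm thick, top face at z = 395 mm, on four square legs, each 42×42 mm in cross-section. The legs rest on z = 0, each flush with a corner of the seat. Four stretchers, 42 mm wide and 29 mm tall, connect adjacent legs with their undersides at z = 255 mm, each running between the inner faces of the legs it joins and aligned with the legs' outer faces on the other axis.


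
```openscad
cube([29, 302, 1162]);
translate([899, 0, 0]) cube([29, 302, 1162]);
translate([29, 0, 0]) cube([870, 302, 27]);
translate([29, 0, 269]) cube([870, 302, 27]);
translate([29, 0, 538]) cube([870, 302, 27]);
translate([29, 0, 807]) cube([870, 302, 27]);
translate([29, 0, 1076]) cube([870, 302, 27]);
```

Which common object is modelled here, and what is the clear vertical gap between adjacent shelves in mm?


A bookshelf. The clear shelf gap is 242 mm.

Two tall side panels with 5 horizontal boards between them — a bookshelf. The first two shelf undersides are at z = 0 and z = 269; with shelf thickness 27, the clear gap is 269 − 0 − 27 = 242 mm.


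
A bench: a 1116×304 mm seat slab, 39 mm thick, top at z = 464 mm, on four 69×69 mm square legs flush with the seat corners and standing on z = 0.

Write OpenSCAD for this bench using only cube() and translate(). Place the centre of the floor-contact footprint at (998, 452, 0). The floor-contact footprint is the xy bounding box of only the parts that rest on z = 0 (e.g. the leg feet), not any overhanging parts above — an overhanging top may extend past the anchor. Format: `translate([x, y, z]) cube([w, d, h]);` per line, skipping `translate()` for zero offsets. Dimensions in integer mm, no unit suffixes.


// leg_h = 464 − 39 = 425
translate([440, 300, 425]) cube([1116, 304, 39]);
translate([440, 300, 0]) cube([69, 69, 425]);
translate([440, 535, 0]) cube([69, 69, 425]);
translate([1487, 300, 0]) cube([69, 69, 425]);
translate([1487, 535, 0]) cube([69, 69, 425]);


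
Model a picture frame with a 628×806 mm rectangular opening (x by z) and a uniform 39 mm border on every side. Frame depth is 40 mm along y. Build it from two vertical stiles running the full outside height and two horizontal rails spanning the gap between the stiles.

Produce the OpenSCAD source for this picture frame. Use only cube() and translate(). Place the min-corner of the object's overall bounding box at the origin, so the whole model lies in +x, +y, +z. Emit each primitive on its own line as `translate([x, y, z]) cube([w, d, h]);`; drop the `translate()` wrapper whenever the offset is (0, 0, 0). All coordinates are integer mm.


cube([39, 40, 884]);
translate([667, 0, 0]) cube([39, 40, 884]);
translate([39, 0, 0]) cube([628, 40, 39]);
translate([39, 0, 845]) cube([628, 40, 39]);


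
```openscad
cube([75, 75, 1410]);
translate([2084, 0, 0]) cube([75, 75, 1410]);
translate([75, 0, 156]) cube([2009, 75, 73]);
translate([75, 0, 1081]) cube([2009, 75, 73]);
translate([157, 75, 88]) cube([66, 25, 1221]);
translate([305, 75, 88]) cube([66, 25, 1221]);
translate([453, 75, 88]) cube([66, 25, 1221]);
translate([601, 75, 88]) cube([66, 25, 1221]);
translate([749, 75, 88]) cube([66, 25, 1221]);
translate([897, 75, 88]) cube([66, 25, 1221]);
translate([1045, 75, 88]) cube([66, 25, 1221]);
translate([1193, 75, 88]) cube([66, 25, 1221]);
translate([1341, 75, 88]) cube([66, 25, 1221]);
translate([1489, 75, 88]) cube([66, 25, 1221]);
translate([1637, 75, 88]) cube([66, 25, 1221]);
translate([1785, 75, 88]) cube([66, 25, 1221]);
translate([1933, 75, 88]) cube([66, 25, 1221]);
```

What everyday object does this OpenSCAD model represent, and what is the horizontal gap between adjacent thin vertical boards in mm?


A fence section. The picket gap is 82 mm.

Two posts, two rails, 13 pickets — a fence section. Span 2009 mm holds 13 pickets of 66 mm with 14 equal gaps: ⌊(2009 − 13·66) / 14⌋ = 82 mm.


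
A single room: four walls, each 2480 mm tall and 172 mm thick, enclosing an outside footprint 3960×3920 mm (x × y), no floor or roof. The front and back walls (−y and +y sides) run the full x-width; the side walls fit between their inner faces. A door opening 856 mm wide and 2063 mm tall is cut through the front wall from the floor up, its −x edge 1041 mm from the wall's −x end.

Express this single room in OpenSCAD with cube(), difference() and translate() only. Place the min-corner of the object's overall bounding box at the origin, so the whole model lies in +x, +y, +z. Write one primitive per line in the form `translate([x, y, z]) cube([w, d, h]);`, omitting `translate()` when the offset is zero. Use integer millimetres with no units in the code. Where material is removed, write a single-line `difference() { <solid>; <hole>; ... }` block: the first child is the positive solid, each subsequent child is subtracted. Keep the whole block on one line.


difference() { cube([3960, 172, 2480]); translate([1041, 0, 0]) cube([856, 172, 2063]); }
translate([0, 3748, 0]) cube([3960, 172, 2480]);
translate([0, 172, 0]) cube([172, 3576, 2480]);
translate([3788, 172, 0]) cube([172, 3576, 2480]);


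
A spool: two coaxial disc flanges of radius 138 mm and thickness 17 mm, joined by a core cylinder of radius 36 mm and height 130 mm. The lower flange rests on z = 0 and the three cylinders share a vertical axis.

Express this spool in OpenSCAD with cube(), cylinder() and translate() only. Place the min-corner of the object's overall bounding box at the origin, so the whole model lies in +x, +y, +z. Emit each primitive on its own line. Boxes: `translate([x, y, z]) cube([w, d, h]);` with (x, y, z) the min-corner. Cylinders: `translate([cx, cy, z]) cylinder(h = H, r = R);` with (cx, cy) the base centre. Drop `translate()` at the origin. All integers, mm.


translate([138, 138, 0]) cylinder(h = 17, r = 138);
translate([138, 138, 17]) cylinder(h = 130, r = 36);
translate([138, 138, 147]) cylinder(h = 17, r = 138);


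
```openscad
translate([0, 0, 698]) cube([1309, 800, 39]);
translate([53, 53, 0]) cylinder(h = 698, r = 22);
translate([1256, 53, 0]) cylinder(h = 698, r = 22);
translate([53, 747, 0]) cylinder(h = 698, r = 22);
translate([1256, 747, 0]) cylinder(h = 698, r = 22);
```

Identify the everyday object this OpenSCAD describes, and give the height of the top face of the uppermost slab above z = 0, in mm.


A table. The table height is 737 mm.

A 1309×800×39 slab sits at z = 698 on four Ø44 mm round legs — a table. The top surface is at 698 + 39 = 737 mm.


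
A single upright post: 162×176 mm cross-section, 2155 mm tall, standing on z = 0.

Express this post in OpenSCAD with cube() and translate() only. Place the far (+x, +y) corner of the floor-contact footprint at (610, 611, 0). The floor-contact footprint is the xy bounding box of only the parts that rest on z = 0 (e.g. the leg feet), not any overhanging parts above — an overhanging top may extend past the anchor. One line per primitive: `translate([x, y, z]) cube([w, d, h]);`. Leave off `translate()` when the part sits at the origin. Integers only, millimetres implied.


translate([448, 435, 0]) cube([162, 176, 2155]);


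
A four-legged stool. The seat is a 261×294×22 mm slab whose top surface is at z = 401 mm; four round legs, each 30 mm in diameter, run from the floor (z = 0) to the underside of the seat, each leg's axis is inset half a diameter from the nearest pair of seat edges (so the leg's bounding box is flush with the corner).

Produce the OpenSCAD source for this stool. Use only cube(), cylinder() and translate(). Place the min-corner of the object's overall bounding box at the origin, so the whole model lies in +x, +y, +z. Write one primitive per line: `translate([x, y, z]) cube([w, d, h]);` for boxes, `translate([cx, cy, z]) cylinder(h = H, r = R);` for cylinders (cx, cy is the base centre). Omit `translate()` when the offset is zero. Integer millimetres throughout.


translate([0, 0, 379]) cube([261, 294, 22]);
translate([15, 15, 0]) cylinder(h = 379, r = 15);
translate([246, 15, 0]) cylinder(h = 379, r = 15);
translate([15, 279, 0]) cylinder(h = 379, r = 15);
translate([246, 279, 0]) cylinder(h = 379, r = 15);


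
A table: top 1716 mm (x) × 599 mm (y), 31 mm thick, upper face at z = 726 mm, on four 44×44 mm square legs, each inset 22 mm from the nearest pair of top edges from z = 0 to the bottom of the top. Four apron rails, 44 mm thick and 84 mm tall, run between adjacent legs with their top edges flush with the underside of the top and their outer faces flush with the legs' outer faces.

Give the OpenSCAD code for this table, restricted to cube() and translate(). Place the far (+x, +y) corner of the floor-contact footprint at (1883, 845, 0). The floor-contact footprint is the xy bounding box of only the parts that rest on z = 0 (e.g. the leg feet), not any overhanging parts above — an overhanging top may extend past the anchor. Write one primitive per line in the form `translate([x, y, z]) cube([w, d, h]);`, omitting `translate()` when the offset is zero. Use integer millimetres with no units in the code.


translate([189, 268, 695]) cube([1716, 599, 31]);
translate([211, 290, 0]) cube([44, 44, 695]);
translate([1839, 290, 0]) cube([44, 44, 695]);
translate([211, 801, 0]) cube([44, 44, 695]);
translate([1839, 801, 0]) cube([44, 44, 695]);
translate([255, 290, 611]) cube([1584, 44, 84]);
translate([255, 801, 611]) cube([1584, 44, 84]);
translate([211, 334, 611]) cube([44, 467, 84]);
translate([1839, 334, 611]) cube([44, 467, 84]);


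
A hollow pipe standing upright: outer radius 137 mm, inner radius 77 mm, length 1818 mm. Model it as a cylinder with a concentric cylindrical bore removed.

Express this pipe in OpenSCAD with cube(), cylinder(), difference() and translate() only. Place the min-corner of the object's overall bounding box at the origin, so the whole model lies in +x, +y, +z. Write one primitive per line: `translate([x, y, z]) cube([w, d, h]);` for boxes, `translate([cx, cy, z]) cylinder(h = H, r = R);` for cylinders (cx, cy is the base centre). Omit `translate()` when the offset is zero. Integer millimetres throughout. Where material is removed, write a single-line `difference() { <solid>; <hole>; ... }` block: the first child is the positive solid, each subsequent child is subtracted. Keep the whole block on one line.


difference() { translate([137, 137, 0]) cylinder(h = 1818, r = 137); translate([137, 137, 0]) cylinder(h = 1818, r = 77); }


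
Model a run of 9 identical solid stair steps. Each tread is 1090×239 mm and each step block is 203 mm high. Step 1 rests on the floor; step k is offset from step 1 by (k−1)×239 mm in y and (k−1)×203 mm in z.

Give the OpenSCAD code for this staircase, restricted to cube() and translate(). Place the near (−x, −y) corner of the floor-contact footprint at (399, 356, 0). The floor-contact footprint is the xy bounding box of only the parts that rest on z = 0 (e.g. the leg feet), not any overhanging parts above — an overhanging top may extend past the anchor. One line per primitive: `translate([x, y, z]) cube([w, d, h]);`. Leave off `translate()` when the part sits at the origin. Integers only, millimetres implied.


translate([399, 356, 0]) cube([1090, 239, 203]);
translate([399, 595, 203]) cube([1090, 239, 203]);
translate([399, 834, 406]) cube([1090, 239, 203]);
translate([399, 1073, 609]) cube([1090, 239, 203]);
translate([399, 1312, 812]) cube([1090, 239, 203]);
translate([399, 1551, 1015]) cube([1090, 239, 203]);
translate([399, 1790, 1218]) cube([1090, 239, 203]);
translate([399, 2029, 1421]) cube([1090, 239, 203]);
translate([399, 2268, 1624]) cube([1090, 239, 203]);


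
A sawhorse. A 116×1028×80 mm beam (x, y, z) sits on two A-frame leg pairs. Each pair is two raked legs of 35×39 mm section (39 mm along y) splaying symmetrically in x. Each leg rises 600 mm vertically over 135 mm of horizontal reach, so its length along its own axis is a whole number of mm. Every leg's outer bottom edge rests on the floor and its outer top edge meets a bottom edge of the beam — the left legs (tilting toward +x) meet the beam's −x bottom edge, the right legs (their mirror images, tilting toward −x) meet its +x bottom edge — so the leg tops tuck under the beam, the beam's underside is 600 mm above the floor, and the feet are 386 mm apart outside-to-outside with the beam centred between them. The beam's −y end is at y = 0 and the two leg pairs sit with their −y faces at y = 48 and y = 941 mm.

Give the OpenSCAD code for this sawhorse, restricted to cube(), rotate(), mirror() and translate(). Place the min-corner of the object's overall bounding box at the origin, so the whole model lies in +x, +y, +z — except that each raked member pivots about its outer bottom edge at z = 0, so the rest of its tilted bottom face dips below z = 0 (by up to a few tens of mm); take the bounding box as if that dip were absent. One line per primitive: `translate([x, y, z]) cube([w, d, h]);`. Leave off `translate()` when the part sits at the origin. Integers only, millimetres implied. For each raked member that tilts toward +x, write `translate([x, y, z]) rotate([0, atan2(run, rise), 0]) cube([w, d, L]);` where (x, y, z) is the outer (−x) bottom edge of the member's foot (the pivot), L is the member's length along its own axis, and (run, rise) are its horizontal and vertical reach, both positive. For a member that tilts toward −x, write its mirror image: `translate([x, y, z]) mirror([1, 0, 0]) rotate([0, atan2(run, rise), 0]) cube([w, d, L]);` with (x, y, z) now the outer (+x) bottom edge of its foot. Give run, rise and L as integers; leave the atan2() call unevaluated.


// leg length = √(135² + 600²) = 615
// right-leg outer foot x = 2·135 + 116 = 386
// beam min-corner = (135, 0, 600)
translate([135, 0, 600]) cube([116, 1028, 80]);
translate([0, 48, 0]) rotate([0, atan2(135, 600), 0]) cube([35, 39, 615]);
translate([386, 48, 0]) mirror([1, 0, 0]) rotate([0, atan2(135, 600), 0]) cube([35, 39, 615]);
translate([0, 941, 0]) rotate([0, atan2(135, 600), 0]) cube([35, 39, 615]);
translate([386, 941, 0]) mirror([1, 0, 0]) rotate([0, atan2(135, 600), 0]) cube([35, 39, 615]);


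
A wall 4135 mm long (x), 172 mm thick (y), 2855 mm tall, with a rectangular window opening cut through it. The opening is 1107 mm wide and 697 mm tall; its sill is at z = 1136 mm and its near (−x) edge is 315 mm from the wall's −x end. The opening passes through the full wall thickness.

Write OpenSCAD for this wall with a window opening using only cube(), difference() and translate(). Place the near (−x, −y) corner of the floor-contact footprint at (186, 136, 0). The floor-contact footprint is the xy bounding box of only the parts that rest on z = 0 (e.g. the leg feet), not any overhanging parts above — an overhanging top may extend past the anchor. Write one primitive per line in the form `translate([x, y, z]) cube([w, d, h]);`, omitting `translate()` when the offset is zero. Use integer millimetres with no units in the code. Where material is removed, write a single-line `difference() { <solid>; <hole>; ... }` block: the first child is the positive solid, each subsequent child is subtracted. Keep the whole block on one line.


difference() { translate([186, 136, 0]) cube([4135, 172, 2855]); translate([501, 136, 1136]) cube([1107, 172, 697]); }


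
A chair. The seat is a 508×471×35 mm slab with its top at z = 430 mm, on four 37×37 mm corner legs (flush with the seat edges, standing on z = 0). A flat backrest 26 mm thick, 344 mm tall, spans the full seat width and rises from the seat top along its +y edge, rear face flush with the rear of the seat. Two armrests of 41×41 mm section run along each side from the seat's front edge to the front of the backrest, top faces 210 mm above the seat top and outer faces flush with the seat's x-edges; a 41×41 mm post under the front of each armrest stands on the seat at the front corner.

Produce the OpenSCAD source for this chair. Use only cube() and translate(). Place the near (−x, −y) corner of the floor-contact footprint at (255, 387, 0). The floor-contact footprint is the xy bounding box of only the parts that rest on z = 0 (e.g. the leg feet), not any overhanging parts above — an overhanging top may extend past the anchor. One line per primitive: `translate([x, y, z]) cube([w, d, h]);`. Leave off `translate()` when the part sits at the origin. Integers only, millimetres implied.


// leg_h = 430 - 35 = 395
// arm post h = 210 - 41 = 169
translate([255, 387, 395]) cube([508, 471, 35]);
translate([255, 387, 0]) cube([37, 37, 395]);
translate([726, 387, 0]) cube([37, 37, 395]);
translate([255, 821, 0]) cube([37, 37, 395]);
translate([726, 821, 0]) cube([37, 37, 395]);
translate([255, 832, 430]) cube([508, 26, 344]);
translate([255, 387, 599]) cube([41, 445, 41]);
translate([722, 387, 599]) cube([41, 445, 41]);
translate([255, 387, 430]) cube([41, 41, 169]);
translate([722, 387, 430]) cube([41, 41, 169]);


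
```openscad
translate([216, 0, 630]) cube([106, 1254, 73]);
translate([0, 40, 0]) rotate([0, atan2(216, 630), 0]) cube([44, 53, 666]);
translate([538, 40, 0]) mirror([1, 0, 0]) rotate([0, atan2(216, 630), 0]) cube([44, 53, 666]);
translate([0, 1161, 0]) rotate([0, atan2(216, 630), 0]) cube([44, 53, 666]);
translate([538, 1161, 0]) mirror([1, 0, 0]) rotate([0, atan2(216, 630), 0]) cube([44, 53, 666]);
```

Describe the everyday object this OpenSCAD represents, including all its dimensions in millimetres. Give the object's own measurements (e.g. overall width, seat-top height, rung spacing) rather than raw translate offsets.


A sawhorse. A 106×1254×73 mm beam (x, y, z) sits on two A-frame leg pairs. Each pair is two raked legs of 44×53 mm section (53 mm along y) splaying symmetrically in x. Each leg rises 630 mm vertically over 216 mm of horizontal reach and is 666 mm long along its own axis. Every leg's outer bottom edge rests on the floor and its outer top edge meets a bottom edge of the beam — the left legs (tilting toward +x) meet the beam's −x bottom edge, the right legs (their mirror images, tilting toward −x) meet its +x bottom edge — so the leg tops tuck under the beam, the beam's underside is 630 mm above the floor, and the feet are 538 mm apart outside-to-outside with the beam centred between them. The two leg pairs are set in 40 mm from either end of the beam.
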